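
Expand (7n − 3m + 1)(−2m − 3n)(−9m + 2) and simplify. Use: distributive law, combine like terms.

(7n − 3m + 1)(−2m − 3n)(−9m + 2)
= (−14mn − 21n^2 + 6m^2 + 9mn − 2m − 3n)(−9m + 2)    [distributive law]
= (−5mn − 21n^2 + 6m^2 − 2m − 3n)(−9m + 2)    [combine like terms]
= 45m^2n − 10mn + 189mn^2 − 42n^2 − 54m^3 + 12m^2 + 18m^2 − 4m + 27mn − 6n    [distributive law]
= 45m^2n + 17mn + 189mn^2 − 42n^2 − 54m^3 + 30m^2 − 4m − 6n    [combine like terms]

45m^2n + 17mn + 189mn^2 − 42n^2 − 54m^3 + 30m^2 − 4m − 6n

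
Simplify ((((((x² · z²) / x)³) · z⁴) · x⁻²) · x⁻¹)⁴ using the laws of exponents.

z⁴⁰

((((((x² · z²) / x)³) · z⁴) · x⁻²) · x⁻¹)⁴
= ((((((x² · z²) / x)³) · z⁴) · x⁻²)⁴) · ((x⁻¹)⁴)    [power of a product]
= ((((((x² · z²) / x)³) · z⁴)⁴) · ((x⁻²)⁴)) · ((x⁻¹)⁴)    [power of a product]
= ((((((x² · z²) / x)³)⁴) · ((z⁴)⁴)) · ((x⁻²)⁴)) · ((x⁻¹)⁴)    [power of a product]
= (((((x² · z²) / x)¹²) · ((z⁴)⁴)) · ((x⁻²)⁴)) · ((x⁻¹)⁴)    [power of a power]
= (((((x² · z²)¹²) / (x¹²)) · ((z⁴)⁴)) · ((x⁻²)⁴)) · ((x⁻¹)⁴)    [power of a quotient]
= ((((((x²)¹²) · ((z²)¹²)) / (x¹²)) · ((z⁴)⁴)) · ((x⁻²)⁴)) · ((x⁻¹)⁴)    [power of a product]
= ((((x²⁴ · ((z²)¹²)) / (x¹²)) · ((z⁴)⁴)) · ((x⁻²)⁴)) · ((x⁻¹)⁴)    [power of a power]
= ((((x²⁴ · z²⁴) / (x¹²)) · ((z⁴)⁴)) · ((x⁻²)⁴)) · ((x⁻¹)⁴)    [power of a power]
= ((((x²⁴ · z²⁴) / x¹²) · z¹⁶) · ((x⁻²)⁴)) · ((x⁻¹)⁴)    [power of a power]
= ((((x²⁴ · z²⁴) / x¹²) · z¹⁶) · x⁻⁸) · ((x⁻¹)⁴)    [power of a power]
= ((((x²⁴ · z²⁴) / x¹²) · z¹⁶) · x⁻⁸) · x⁻⁴    [power of a power]
= z⁴⁰    [quotient of powers; product of powers]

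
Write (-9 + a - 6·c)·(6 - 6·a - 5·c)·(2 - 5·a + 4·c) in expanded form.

(-9 + a - 6·c)·(6 - 6·a - 5·c)·(2 - 5·a + 4·c)
= (-54 + 54·a + 45·c + 6·a - 6·a^2 - 5·a·c - 36·c + 36·a·c + 30·c^2)·(2 - 5·a + 4·c)    [distributive law]
= (-54 + 60·a + 9·c - 6·a^2 + 31·a·c + 30·c^2)·(2 - 5·a + 4·c)    [combine like terms]
= -108 + 270·a - 216·c + 120·a - 300·a^2 + 240·a·c + 18·c - 45·a·c + 36·c^2 - 12·a^2 + 30·a^3 - 24·a^2·c + 62·a·c - 155·a^2·c + 124·a·c^2 + 60·c^2 - 150·a·c^2 + 120·c^3    [distributive law]
= -108 + 390·a - 198·c - 312·a^2 + 257·a·c + 96·c^2 + 30·a^3 - 179·a^2·c - 26·a·c^2 + 120·c^3    [combine like terms]

-108 + 390·a - 198·c - 312·a^2 + 257·a·c + 96·c^2 + 30·a^3 - 179·a^2·c - 26·a·c^2 + 120·c^3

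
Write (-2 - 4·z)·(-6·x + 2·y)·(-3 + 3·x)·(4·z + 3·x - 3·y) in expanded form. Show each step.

-144·x·z - 108·x^2 + 144·x·y - 72·x^2·z + 108·x^3 - 144·x^2·y + 48·y·z - 36·y^2 + 240·x·y·z + 36·x·y^2 - 288·x·z^2 + 288·x^2·z^2 + 216·x^3·z - 288·x^2·y·z + 96·y·z^2 - 72·y^2·z - 96·x·y·z^2 + 72·x·y^2·z

(-2 - 4·z)·(-6·x + 2·y)·(-3 + 3·x)·(4·z + 3·x - 3·y)
= (12·x - 4·y + 24·x·z - 8·y·z)·(-3 + 3·x)·(4·z + 3·x - 3·y)    [distributive law]
= (-36·x + 36·x^2 + 12·y - 12·x·y - 72·x·z + 72·x^2·z + 24·y·z - 24·x·y·z)·(4·z + 3·x - 3·y)    [distributive law]
= -144·x·z - 108·x^2 + 108·x·y + 144·x^2·z + 108·x^3 - 108·x^2·y + 48·y·z + 36·x·y - 36·y^2 - 48·x·y·z - 36·x^2·y + 36·x·y^2 - 288·x·z^2 - 216·x^2·z + 216·x·y·z + 288·x^2·z^2 + 216·x^3·z - 216·x^2·y·z + 96·y·z^2 + 72·x·y·z - 72·y^2·z - 96·x·y·z^2 - 72·x^2·y·z + 72·x·y^2·z    [distributive law]
= -144·x·z - 108·x^2 + 144·x·y - 72·x^2·z + 108·x^3 - 144·x^2·y + 48·y·z - 36·y^2 + 240·x·y·z + 36·x·y^2 - 288·x·z^2 + 288·x^2·z^2 + 216·x^3·z - 288·x^2·y·z + 96·y·z^2 - 72·y^2·z - 96·x·y·z^2 + 72·x·y^2·z    [combine like terms]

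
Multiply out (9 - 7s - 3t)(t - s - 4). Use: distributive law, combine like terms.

(9 - 7s - 3t)(t - s - 4)
= 9t - 9s - 36 - 7st + 7s² + 28s - 3t² + 3st + 12t    [distributive law]
= 21t + 19s - 36 - 4st + 7s² - 3t²    [combine like terms]

21t + 19s - 36 - 4st + 7s² - 3t²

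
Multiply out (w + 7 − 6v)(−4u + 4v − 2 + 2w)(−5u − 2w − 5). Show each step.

(w + 7 − 6v)(−4u + 4v − 2 + 2w)(−5u − 2w − 5)
= (−4uw + 4vw − 2w + 2w^2 − 28u + 28v − 14 + 14w + 24uv − 24v^2 + 12v − 12vw)(−5u − 2w − 5)    [distributive law]
= (−4uw − 8vw + 12w + 2w^2 − 28u + 40v − 14 + 24uv − 24v^2)(−5u − 2w − 5)    [combine like terms]
= 20u^2w + 8uw^2 + 20uw + 40uvw + 16vw^2 + 40vw − 60uw − 24w^2 − 60w − 10uw^2 − 4w^3 − 10w^2 + 140u^2 + 56uw + 140u − 200uv − 80vw − 200v + 70u + 28w + 70 − 120u^2v − 48uvw − 120uv + 120uv^2 + 48v^2w + 120v^2    [distributive law]
= 20u^2w − 2uw^2 + 16uw − 8uvw + 16vw^2 − 40vw − 34w^2 − 32w − 4w^3 + 140u^2 + 210u − 320uv − 200v + 70 − 120u^2v + 120uv^2 + 48v^2w + 120v^2    [combine like terms]

20u^2w − 2uw^2 + 16uw − 8uvw + 16vw^2 − 40vw − 34w^2 − 32w − 4w^3 + 140u^2 + 210u − 320uv − 200v + 70 − 120u^2v + 120uv^2 + 48v^2w + 120v^2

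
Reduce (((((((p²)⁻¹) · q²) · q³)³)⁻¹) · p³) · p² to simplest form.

p¹¹·q⁻¹⁵

(((((((p²)⁻¹) · q²) · q³)³)⁻¹) · p³) · p²
= ((((((p²)⁻¹) · q²) · q³)⁻³) · p³) · p²    [power of a power]
= ((((((p²)⁻¹) · q²)⁻³) · ((q³)⁻³)) · p³) · p²    [power of a product]
= ((((((p²)⁻¹)⁻³) · ((q²)⁻³)) · ((q³)⁻³)) · p³) · p²    [power of a product]
= (((((p²)³) · ((q²)⁻³)) · ((q³)⁻³)) · p³) · p²    [power of a power]
= (((p⁶ · ((q²)⁻³)) · ((q³)⁻³)) · p³) · p²    [power of a power]
= (((p⁶ · q⁻⁶) · ((q³)⁻³)) · p³) · p²    [power of a power]
= (((p⁶ · q⁻⁶) · q⁻⁹) · p³) · p²    [power of a power]
= p¹¹·q⁻¹⁵    [product of powers]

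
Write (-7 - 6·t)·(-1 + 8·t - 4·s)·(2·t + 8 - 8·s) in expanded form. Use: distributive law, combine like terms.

(-7 - 6·t)·(-1 + 8·t - 4·s)·(2·t + 8 - 8·s)
= (7 - 56·t + 28·s + 6·t - 48·t² + 24·s·t)·(2·t + 8 - 8·s)    [distributive law]
= (7 - 50·t + 28·s - 48·t² + 24·s·t)·(2·t + 8 - 8·s)    [combine like terms]
= 14·t + 56 - 56·s - 100·t² - 400·t + 400·s·t + 56·s·t + 224·s - 224·s² - 96·t³ - 384·t² + 384·s·t² + 48·s·t² + 192·s·t - 192·s²·t    [distributive law]
= -386·t + 56 + 168·s - 484·t² + 648·s·t - 224·s² - 96·t³ + 432·s·t² - 192·s²·t    [combine like terms]

-386·t + 56 + 168·s - 484·t² + 648·s·t - 224·s² - 96·t³ + 432·s·t² - 192·s²·t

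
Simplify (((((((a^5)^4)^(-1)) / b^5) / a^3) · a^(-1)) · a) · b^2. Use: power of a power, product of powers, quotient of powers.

a^(-23)b^(-3)

(((((((a^5)^4)^(-1)) / b^5) / a^3) · a^(-1)) · a) · b^2
= ((((((a^5)^(-4)) / b^5) / a^3) · a^(-1)) · a) · b^2    [power of a power]
= ((((a^(-20) / b^5) / a^3) · a^(-1)) · a) · b^2    [power of a power]
= a^(-23)b^(-3)    [quotient of powers; product of powers]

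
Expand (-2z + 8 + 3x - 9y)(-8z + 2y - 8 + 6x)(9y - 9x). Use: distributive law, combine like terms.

(-2z + 8 + 3x - 9y)(-8z + 2y - 8 + 6x)(9y - 9x)
= (16z^2 - 4yz + 16z - 12xz - 64z + 16y - 64 + 48x - 24xz + 6xy - 24x + 18x^2 + 72yz - 18y^2 + 72y - 54xy)(9y - 9x)    [distributive law]
= (16z^2 + 68yz - 48z - 36xz + 88y - 64 + 24x - 48xy + 18x^2 - 18y^2)(9y - 9x)    [combine like terms]
= 144yz^2 - 144xz^2 + 612y^2z - 612xyz - 432yz + 432xz - 324xyz + 324x^2z + 792y^2 - 792xy - 576y + 576x + 216xy - 216x^2 - 432xy^2 + 432x^2y + 162x^2y - 162x^3 - 162y^3 + 162xy^2    [distributive law]
= 144yz^2 - 144xz^2 + 612y^2z - 936xyz - 432yz + 432xz + 324x^2z + 792y^2 - 576xy - 576y + 576x - 216x^2 - 270xy^2 + 594x^2y - 162x^3 - 162y^3    [combine like terms]

144yz^2 - 144xz^2 + 612y^2z - 936xyz - 432yz + 432xz + 324x^2z + 792y^2 - 576xy - 576y + 576x - 216x^2 - 270xy^2 + 594x^2y - 162x^3 - 162y^3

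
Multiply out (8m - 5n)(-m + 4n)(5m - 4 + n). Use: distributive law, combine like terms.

(8m - 5n)(-m + 4n)(5m - 4 + n)
= (-8m² + 32mn + 5mn - 20n²)(5m - 4 + n)    [distributive law]
= (-8m² + 37mn - 20n²)(5m - 4 + n)    [combine like terms]
= -40m³ + 32m² - 8m²n + 185m²n - 148mn + 37mn² - 100mn² + 80n² - 20n³    [distributive law]
= -40m³ + 32m² + 177m²n - 148mn - 63mn² + 80n² - 20n³    [combine like terms]

-40m³ + 32m² + 177m²n - 148mn - 63mn² + 80n² - 20n³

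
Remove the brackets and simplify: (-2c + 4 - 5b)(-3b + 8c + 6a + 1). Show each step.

(-2c + 4 - 5b)(-3b + 8c + 6a + 1)
= 6bc - 16c^2 - 12ac - 2c - 12b + 32c + 24a + 4 + 15b^2 - 40bc - 30ab - 5b    [distributive law]
= -34bc - 16c^2 - 12ac + 30c - 17b + 24a + 4 + 15b^2 - 30ab    [combine like terms]

-34bc - 16c^2 - 12ac + 30c - 17b + 24a + 4 + 15b^2 - 30ab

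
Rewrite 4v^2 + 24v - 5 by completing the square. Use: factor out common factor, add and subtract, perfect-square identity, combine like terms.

4(v + 3)^2 - 41

4v^2 + 24v - 5
= 4(v^2 + 6v) - 5    [factor out 4 from the v-terms]
= 4(v^2 + 6v + 9 - 9) - 5    [add and subtract 9 inside the bracket]
= 4(v + 3)^2 - 36 - 5    [perfect-square identity]
= 4(v + 3)^2 - 41    [combine constants]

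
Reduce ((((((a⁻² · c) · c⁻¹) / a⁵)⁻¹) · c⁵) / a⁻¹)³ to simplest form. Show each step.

a²⁴c¹⁵

((((((a⁻² · c) · c⁻¹) / a⁵)⁻¹) · c⁵) / a⁻¹)³
= ((((((a⁻² · c) · c⁻¹) / a⁵)⁻¹) · c⁵)³) / ((a⁻¹)³)    [power of a quotient]
= ((((((a⁻² · c) · c⁻¹) / a⁵)⁻¹)³) · ((c⁵)³)) / ((a⁻¹)³)    [power of a product]
= (((((a⁻² · c) · c⁻¹) / a⁵)⁻³) · ((c⁵)³)) / ((a⁻¹)³)    [power of a power]
= (((((a⁻² · c) · c⁻¹)⁻³) / ((a⁵)⁻³)) · ((c⁵)³)) / ((a⁻¹)³)    [power of a quotient]
= (((((a⁻² · c)⁻³) · ((c⁻¹)⁻³)) / ((a⁵)⁻³)) · ((c⁵)³)) / ((a⁻¹)³)    [power of a product]
= ((((((a⁻²)⁻³) · (c⁻³)) · ((c⁻¹)⁻³)) / ((a⁵)⁻³)) · ((c⁵)³)) / ((a⁻¹)³)    [power of a product]
= ((((a⁶ · (c⁻³)) · ((c⁻¹)⁻³)) / ((a⁵)⁻³)) · ((c⁵)³)) / ((a⁻¹)³)    [power of a power]
= ((((a⁶ · c⁻³) · c³) / ((a⁵)⁻³)) · ((c⁵)³)) / ((a⁻¹)³)    [power of a power]
= ((((a⁶ · c⁻³) · c³) / a⁻¹⁵) · ((c⁵)³)) / ((a⁻¹)³)    [power of a power]
= ((((a⁶ · c⁻³) · c³) / a⁻¹⁵) · c¹⁵) / ((a⁻¹)³)    [power of a power]
= ((((a⁶ · c⁻³) · c³) / a⁻¹⁵) · c¹⁵) / a⁻³    [power of a power]
= a²⁴c¹⁵    [quotient of powers; product of powers]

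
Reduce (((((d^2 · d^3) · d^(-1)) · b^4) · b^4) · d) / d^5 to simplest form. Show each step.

(((((d^2 · d^3) · d^(-1)) · b^4) · b^4) · d) / d^5
= ((((d^5 · d^(-1)) · b^4) · b^4) · d) / d^5    [product of powers]
= (((d^4 · b^4) · b^4) · d) / d^5    [product of powers]
= b^8    [quotient of powers; product of powers]

b^8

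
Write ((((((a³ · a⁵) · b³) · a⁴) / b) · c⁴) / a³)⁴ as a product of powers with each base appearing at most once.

a³⁶b⁸c¹⁶

((((((a³ · a⁵) · b³) · a⁴) / b) · c⁴) / a³)⁴
= ((((((a³ · a⁵) · b³) · a⁴) / b) · c⁴)⁴) / ((a³)⁴)    [power of a quotient]
= ((((((a³ · a⁵) · b³) · a⁴) / b)⁴) · ((c⁴)⁴)) / ((a³)⁴)    [power of a product]
= ((((((a³ · a⁵) · b³) · a⁴)⁴) / (b⁴)) · ((c⁴)⁴)) / ((a³)⁴)    [power of a quotient]
= ((((((a³ · a⁵) · b³)⁴) · ((a⁴)⁴)) / (b⁴)) · ((c⁴)⁴)) / ((a³)⁴)    [power of a product]
= ((((((a³ · a⁵)⁴) · ((b³)⁴)) · ((a⁴)⁴)) / (b⁴)) · ((c⁴)⁴)) / ((a³)⁴)    [power of a product]
= (((((((a³)⁴) · ((a⁵)⁴)) · ((b³)⁴)) · ((a⁴)⁴)) / (b⁴)) · ((c⁴)⁴)) / ((a³)⁴)    [power of a product]
= (((((a¹² · ((a⁵)⁴)) · ((b³)⁴)) · ((a⁴)⁴)) / (b⁴)) · ((c⁴)⁴)) / ((a³)⁴)    [power of a power]
= (((((a¹² · a²⁰) · ((b³)⁴)) · ((a⁴)⁴)) / (b⁴)) · ((c⁴)⁴)) / ((a³)⁴)    [power of a power]
= ((((a³² · ((b³)⁴)) · ((a⁴)⁴)) / (b⁴)) · ((c⁴)⁴)) / ((a³)⁴)    [product of powers]
= ((((a³² · b¹²) · ((a⁴)⁴)) / (b⁴)) · ((c⁴)⁴)) / ((a³)⁴)    [power of a power]
= ((((a³² · b¹²) · a¹⁶) / (b⁴)) · ((c⁴)⁴)) / ((a³)⁴)    [power of a power]
= ((((a³² · b¹²) · a¹⁶) / b⁴) · c¹⁶) / ((a³)⁴)    [power of a power]
= ((((a³² · b¹²) · a¹⁶) / b⁴) · c¹⁶) / a¹²    [power of a power]
= a³⁶b⁸c¹⁶    [quotient of powers; product of powers]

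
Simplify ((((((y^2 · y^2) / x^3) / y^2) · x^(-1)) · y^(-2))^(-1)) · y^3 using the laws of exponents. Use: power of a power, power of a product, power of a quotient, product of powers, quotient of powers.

((((((y^2 · y^2) / x^3) / y^2) · x^(-1)) · y^(-2))^(-1)) · y^3
= ((((((y^2 · y^2) / x^3) / y^2) · x^(-1))^(-1)) · ((y^(-2))^(-1))) · y^3    [power of a product]
= ((((((y^2 · y^2) / x^3) / y^2)^(-1)) · ((x^(-1))^(-1))) · ((y^(-2))^(-1))) · y^3    [power of a product]
= ((((((y^2 · y^2) / x^3)^(-1)) / ((y^2)^(-1))) · ((x^(-1))^(-1))) · ((y^(-2))^(-1))) · y^3    [power of a quotient]
= ((((((y^2 · y^2)^(-1)) / ((x^3)^(-1))) / ((y^2)^(-1))) · ((x^(-1))^(-1))) · ((y^(-2))^(-1))) · y^3    [power of a quotient]
= (((((((y^2)^(-1)) · ((y^2)^(-1))) / ((x^3)^(-1))) / ((y^2)^(-1))) · ((x^(-1))^(-1))) · ((y^(-2))^(-1))) · y^3    [power of a product]
= (((((y^(-2) · ((y^2)^(-1))) / ((x^3)^(-1))) / ((y^2)^(-1))) · ((x^(-1))^(-1))) · ((y^(-2))^(-1))) · y^3    [power of a power]
= (((((y^(-2) · y^(-2)) / ((x^3)^(-1))) / ((y^2)^(-1))) · ((x^(-1))^(-1))) · ((y^(-2))^(-1))) · y^3    [power of a power]
= ((((y^(-4) / ((x^3)^(-1))) / ((y^2)^(-1))) · ((x^(-1))^(-1))) · ((y^(-2))^(-1))) · y^3    [product of powers]
= ((((y^(-4) / x^(-3)) / ((y^2)^(-1))) · ((x^(-1))^(-1))) · ((y^(-2))^(-1))) · y^3    [power of a power]
= ((((y^(-4) / x^(-3)) / y^(-2)) · ((x^(-1))^(-1))) · ((y^(-2))^(-1))) · y^3    [power of a power]
= ((((y^(-4) / x^(-3)) / y^(-2)) · x) · ((y^(-2))^(-1))) · y^3    [power of a power]
= ((((y^(-4) / x^(-3)) / y^(-2)) · x) · y^2) · y^3    [power of a power]
= x^4y^3    [quotient of powers; product of powers]

x^4y^3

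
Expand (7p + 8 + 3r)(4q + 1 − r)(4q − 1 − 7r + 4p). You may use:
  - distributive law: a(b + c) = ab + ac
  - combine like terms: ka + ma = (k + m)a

112pq^2 + 128pq − 176pqr + 112p^2q + 25p − 62pr + 28p^2 + 37pr^2 − 28p^2r + 128q^2 − 256qr − 8 − 51r + 38r^2 + 48q^2r − 96qr^2 + 21r^3

(7p + 8 + 3r)(4q + 1 − r)(4q − 1 − 7r + 4p)
= (28pq + 7p − 7pr + 32q + 8 − 8r + 12qr + 3r − 3r^2)(4q − 1 − 7r + 4p)    [distributive law]
= (28pq + 7p − 7pr + 32q + 8 − 5r + 12qr − 3r^2)(4q − 1 − 7r + 4p)    [combine like terms]
= 112pq^2 − 28pq − 196pqr + 112p^2q + 28pq − 7p − 49pr + 28p^2 − 28pqr + 7pr + 49pr^2 − 28p^2r + 128q^2 − 32q − 224qr + 128pq + 32q − 8 − 56r + 32p − 20qr + 5r + 35r^2 − 20pr + 48q^2r − 12qr − 84qr^2 + 48pqr − 12qr^2 + 3r^2 + 21r^3 − 12pr^2    [distributive law]
= 112pq^2 + 128pq − 176pqr + 112p^2q + 25p − 62pr + 28p^2 + 37pr^2 − 28p^2r + 128q^2 − 256qr − 8 − 51r + 38r^2 + 48q^2r − 96qr^2 + 21r^3    [combine like terms]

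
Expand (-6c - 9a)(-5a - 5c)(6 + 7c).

450ac + 525ac^2 + 180c^2 + 210c^3 + 270a^2 + 315a^2c

(-6c - 9a)(-5a - 5c)(6 + 7c)
= (30ac + 30c^2 + 45a^2 + 45ac)(6 + 7c)    [distributive law]
= (75ac + 30c^2 + 45a^2)(6 + 7c)    [combine like terms]
= 450ac + 525ac^2 + 180c^2 + 210c^3 + 270a^2 + 315a^2c    [distributive law]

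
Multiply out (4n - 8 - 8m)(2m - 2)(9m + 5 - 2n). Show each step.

(4n - 8 - 8m)(2m - 2)(9m + 5 - 2n)
= (8mn - 8n - 16m + 16 - 16m^2 + 16m)(9m + 5 - 2n)    [distributive law]
= (8mn - 8n + 16 - 16m^2)(9m + 5 - 2n)    [combine like terms]
= 72m^2n + 40mn - 16mn^2 - 72mn - 40n + 16n^2 + 144m + 80 - 32n - 144m^3 - 80m^2 + 32m^2n    [distributive law]
= 104m^2n - 32mn - 16mn^2 - 72n + 16n^2 + 144m + 80 - 144m^3 - 80m^2    [combine like terms]

104m^2n - 32mn - 16mn^2 - 72n + 16n^2 + 144m + 80 - 144m^3 - 80m^2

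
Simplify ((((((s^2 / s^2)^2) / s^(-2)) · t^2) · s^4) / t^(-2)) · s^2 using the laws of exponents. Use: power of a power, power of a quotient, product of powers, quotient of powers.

s^8t^4

((((((s^2 / s^2)^2) / s^(-2)) · t^2) · s^4) / t^(-2)) · s^2
= (((((((s^2)^2) / ((s^2)^2)) / s^(-2)) · t^2) · s^4) / t^(-2)) · s^2    [power of a quotient]
= (((((s^4 / ((s^2)^2)) / s^(-2)) · t^2) · s^4) / t^(-2)) · s^2    [power of a power]
= (((((s^4 / s^4) / s^(-2)) · t^2) · s^4) / t^(-2)) · s^2    [power of a power]
= ((((s^0 / s^(-2)) · t^2) · s^4) / t^(-2)) · s^2    [quotient of powers]
= (((s^2 · t^2) · s^4) / t^(-2)) · s^2    [quotient of powers]
= s^8t^4    [quotient of powers; product of powers]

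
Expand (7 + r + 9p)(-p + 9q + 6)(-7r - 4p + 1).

-354pr - 197p^2 - 121p - 432qr - 171pq + 63q - 288r + 42 + 7pr^2 + 67p^2r - 63qr^2 - 603pqr - 42r^2 + 36p^3 - 324p^2q

(7 + r + 9p)(-p + 9q + 6)(-7r - 4p + 1)
= (-7p + 63q + 42 - pr + 9qr + 6r - 9p^2 + 81pq + 54p)(-7r - 4p + 1)    [distributive law]
= (47p + 63q + 42 - pr + 9qr + 6r - 9p^2 + 81pq)(-7r - 4p + 1)    [combine like terms]
= -329pr - 188p^2 + 47p - 441qr - 252pq + 63q - 294r - 168p + 42 + 7pr^2 + 4p^2r - pr - 63qr^2 - 36pqr + 9qr - 42r^2 - 24pr + 6r + 63p^2r + 36p^3 - 9p^2 - 567pqr - 324p^2q + 81pq    [distributive law]
= -354pr - 197p^2 - 121p - 432qr - 171pq + 63q - 288r + 42 + 7pr^2 + 67p^2r - 63qr^2 - 603pqr - 42r^2 + 36p^3 - 324p^2q    [combine like terms]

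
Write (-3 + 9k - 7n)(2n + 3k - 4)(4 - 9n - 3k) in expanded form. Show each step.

(-3 + 9k - 7n)(2n + 3k - 4)(4 - 9n - 3k)
= (-6n - 9k + 12 + 18kn + 27k^2 - 36k - 14n^2 - 21kn + 28n)(4 - 9n - 3k)    [distributive law]
= (22n - 45k + 12 - 3kn + 27k^2 - 14n^2)(4 - 9n - 3k)    [combine like terms]
= 88n - 198n^2 - 66kn - 180k + 405kn + 135k^2 + 48 - 108n - 36k - 12kn + 27kn^2 + 9k^2n + 108k^2 - 243k^2n - 81k^3 - 56n^2 + 126n^3 + 42kn^2    [distributive law]
= -20n - 254n^2 + 327kn - 216k + 243k^2 + 48 + 69kn^2 - 234k^2n - 81k^3 + 126n^3    [combine like terms]

-20n - 254n^2 + 327kn - 216k + 243k^2 + 48 + 69kn^2 - 234k^2n - 81k^3 + 126n^3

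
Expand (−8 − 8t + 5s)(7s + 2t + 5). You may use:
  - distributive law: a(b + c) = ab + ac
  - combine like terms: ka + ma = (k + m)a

(−8 − 8t + 5s)(7s + 2t + 5)
= −56s − 16t − 40 − 56st − 16t^2 − 40t + 35s^2 + 10st + 25s    [distributive law]
= −31s − 56t − 40 − 46st − 16t^2 + 35s^2    [combine like terms]

−31s − 56t − 40 − 46st − 16t^2 + 35s^2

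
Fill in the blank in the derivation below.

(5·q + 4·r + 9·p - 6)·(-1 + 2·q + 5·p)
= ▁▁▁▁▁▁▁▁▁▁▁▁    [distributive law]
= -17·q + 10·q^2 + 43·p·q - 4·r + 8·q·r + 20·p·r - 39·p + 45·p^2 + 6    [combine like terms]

After distributive law, the bracketed line is:

-5·q + 10·q^2 + 25·p·q - 4·r + 8·q·r + 20·p·r - 9·p + 18·p·q + 45·p^2 + 6 - 12·q - 30·p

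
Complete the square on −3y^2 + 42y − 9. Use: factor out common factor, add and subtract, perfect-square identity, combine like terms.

−3y^2 + 42y − 9
= −3(y^2 − 14y) − 9    [factor out -3 from the y-terms]
= −3(y^2 − 14y + 49 − 49) − 9    [add and subtract 49 inside the bracket]
= −3(y − 7)^2 + 147 − 9    [perfect-square identity]
= −3(y − 7)^2 + 138    [combine constants]

−3(y − 7)^2 + 138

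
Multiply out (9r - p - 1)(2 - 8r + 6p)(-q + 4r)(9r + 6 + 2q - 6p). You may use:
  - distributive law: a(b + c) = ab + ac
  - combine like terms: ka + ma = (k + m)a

406qr^2 - 154qr - 52q^2r - 208pqr - 792r^3 + 552r^2 + 576pr^2 + 72qr^3 + 144q^2r^2 - 494pqr^2 - 2592r^4 + 3960pr^3 - 124pq^2r + 378p^2qr - 1704p^2r^2 + 36pq + 16pq^2 - 12p^2q - 144pr + 48p^2r + 12p^2q^2 - 36p^3q + 144p^3r + 12q + 4q^2 - 48r

(9r - p - 1)(2 - 8r + 6p)(-q + 4r)(9r + 6 + 2q - 6p)
= (18r - 72r^2 + 54pr - 2p + 8pr - 6p^2 - 2 + 8r - 6p)(-q + 4r)(9r + 6 + 2q - 6p)    [distributive law]
= (26r - 72r^2 + 62pr - 8p - 6p^2 - 2)(-q + 4r)(9r + 6 + 2q - 6p)    [combine like terms]
= (-26qr + 104r^2 + 72qr^2 - 288r^3 - 62pqr + 248pr^2 + 8pq - 32pr + 6p^2q - 24p^2r + 2q - 8r)(9r + 6 + 2q - 6p)    [distributive law]
= -234qr^2 - 156qr - 52q^2r + 156pqr + 936r^3 + 624r^2 + 208qr^2 - 624pr^2 + 648qr^3 + 432qr^2 + 144q^2r^2 - 432pqr^2 - 2592r^4 - 1728r^3 - 576qr^3 + 1728pr^3 - 558pqr^2 - 372pqr - 124pq^2r + 372p^2qr + 2232pr^3 + 1488pr^2 + 496pqr^2 - 1488p^2r^2 + 72pqr + 48pq + 16pq^2 - 48p^2q - 288pr^2 - 192pr - 64pqr + 192p^2r + 54p^2qr + 36p^2q + 12p^2q^2 - 36p^3q - 216p^2r^2 - 144p^2r - 48p^2qr + 144p^3r + 18qr + 12q + 4q^2 - 12pq - 72r^2 - 48r - 16qr + 48pr    [distributive law]
= 406qr^2 - 154qr - 52q^2r - 208pqr - 792r^3 + 552r^2 + 576pr^2 + 72qr^3 + 144q^2r^2 - 494pqr^2 - 2592r^4 + 3960pr^3 - 124pq^2r + 378p^2qr - 1704p^2r^2 + 36pq + 16pq^2 - 12p^2q - 144pr + 48p^2r + 12p^2q^2 - 36p^3q + 144p^3r + 12q + 4q^2 - 48r    [combine like terms]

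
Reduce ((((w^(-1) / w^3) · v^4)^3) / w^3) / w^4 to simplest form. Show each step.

v^12·w^(-19)

((((w^(-1) / w^3) · v^4)^3) / w^3) / w^4
= ((((w^(-1) / w^3)^3) · ((v^4)^3)) / w^3) / w^4    [power of a product]
= (((((w^(-1))^3) / ((w^3)^3)) · ((v^4)^3)) / w^3) / w^4    [power of a quotient]
= (((w^(-3) / ((w^3)^3)) · ((v^4)^3)) / w^3) / w^4    [power of a power]
= (((w^(-3) / w^9) · ((v^4)^3)) / w^3) / w^4    [power of a power]
= ((w^(-12) · ((v^4)^3)) / w^3) / w^4    [quotient of powers]
= ((w^(-12) · v^12) / w^3) / w^4    [power of a power]
= v^12·w^(-19)    [quotient of powers; product of powers]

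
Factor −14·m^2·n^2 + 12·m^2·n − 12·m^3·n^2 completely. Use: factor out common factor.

−14·m^2·n^2 + 12·m^2·n − 12·m^3·n^2
= 2(−7·m^2·n^2 + 6·m^2·n − 6·m^3·n^2)    [factor out 2]
= 2·m^2·n(−7·n + 6 − 6·m·n)    [factor out m^2·n]

2·m^2·n(−7·n + 6 − 6·m·n)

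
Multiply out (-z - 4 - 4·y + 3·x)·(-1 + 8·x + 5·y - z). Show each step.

5·z - 11·x·z - y·z + z² + 4 - 35·x - 16·y - 17·x·y - 20·y² + 24·x²

(-z - 4 - 4·y + 3·x)·(-1 + 8·x + 5·y - z)
= z - 8·x·z - 5·y·z + z² + 4 - 32·x - 20·y + 4·z + 4·y - 32·x·y - 20·y² + 4·y·z - 3·x + 24·x² + 15·x·y - 3·x·z    [distributive law]
= 5·z - 11·x·z - y·z + z² + 4 - 35·x - 16·y - 17·x·y - 20·y² + 24·x²    [combine like terms]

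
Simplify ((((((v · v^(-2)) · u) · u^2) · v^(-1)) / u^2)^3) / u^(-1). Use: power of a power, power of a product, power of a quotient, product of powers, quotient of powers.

((((((v · v^(-2)) · u) · u^2) · v^(-1)) / u^2)^3) / u^(-1)
= ((((((v · v^(-2)) · u) · u^2) · v^(-1))^3) / ((u^2)^3)) / u^(-1)    [power of a quotient]
= ((((((v · v^(-2)) · u) · u^2)^3) · ((v^(-1))^3)) / ((u^2)^3)) / u^(-1)    [power of a product]
= ((((((v · v^(-2)) · u)^3) · ((u^2)^3)) · ((v^(-1))^3)) / ((u^2)^3)) / u^(-1)    [power of a product]
= ((((((v · v^(-2))^3) · (u^3)) · ((u^2)^3)) · ((v^(-1))^3)) / ((u^2)^3)) / u^(-1)    [power of a product]
= ((((((v^3) · ((v^(-2))^3)) · (u^3)) · ((u^2)^3)) · ((v^(-1))^3)) / ((u^2)^3)) / u^(-1)    [power of a product]
= (((((v^3 · v^(-6)) · (u^3)) · ((u^2)^3)) · ((v^(-1))^3)) / ((u^2)^3)) / u^(-1)    [power of a power]
= ((((v^(-3) · (u^3)) · ((u^2)^3)) · ((v^(-1))^3)) / ((u^2)^3)) / u^(-1)    [product of powers]
= ((((v^(-3) · u^3) · u^6) · ((v^(-1))^3)) / ((u^2)^3)) / u^(-1)    [power of a power]
= ((((v^(-3) · u^3) · u^6) · v^(-3)) / ((u^2)^3)) / u^(-1)    [power of a power]
= ((((v^(-3) · u^3) · u^6) · v^(-3)) / u^6) / u^(-1)    [power of a power]
= u^4v^(-6)    [quotient of powers; product of powers]

u^4v^(-6)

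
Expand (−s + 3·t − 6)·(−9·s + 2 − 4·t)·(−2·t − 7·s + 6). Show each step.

(−s + 3·t − 6)·(−9·s + 2 − 4·t)·(−2·t − 7·s + 6)
= (9·s² − 2·s + 4·s·t − 27·s·t + 6·t − 12·t² + 54·s − 12 + 24·t)·(−2·t − 7·s + 6)    [distributive law]
= (9·s² + 52·s − 23·s·t + 30·t − 12·t² − 12)·(−2·t − 7·s + 6)    [combine like terms]
= −18·s²·t − 63·s³ + 54·s² − 104·s·t − 364·s² + 312·s + 46·s·t² + 161·s²·t − 138·s·t − 60·t² − 210·s·t + 180·t + 24·t³ + 84·s·t² − 72·t² + 24·t + 84·s − 72    [distributive law]
= 143·s²·t − 63·s³ − 310·s² − 452·s·t + 396·s + 130·s·t² − 132·t² + 204·t + 24·t³ − 72    [combine like terms]

143·s²·t − 63·s³ − 310·s² − 452·s·t + 396·s + 130·s·t² − 132·t² + 204·t + 24·t³ − 72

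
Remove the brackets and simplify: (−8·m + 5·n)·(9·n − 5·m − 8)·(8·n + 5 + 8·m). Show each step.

(−8·m + 5·n)·(9·n − 5·m − 8)·(8·n + 5 + 8·m)
= (−72·m·n + 40·m^2 + 64·m + 45·n^2 − 25·m·n − 40·n)·(8·n + 5 + 8·m)    [distributive law]
= (−97·m·n + 40·m^2 + 64·m + 45·n^2 − 40·n)·(8·n + 5 + 8·m)    [combine like terms]
= −776·m·n^2 − 485·m·n − 776·m^2·n + 320·m^2·n + 200·m^2 + 320·m^3 + 512·m·n + 320·m + 512·m^2 + 360·n^3 + 225·n^2 + 360·m·n^2 − 320·n^2 − 200·n − 320·m·n    [distributive law]
= −416·m·n^2 − 293·m·n − 456·m^2·n + 712·m^2 + 320·m^3 + 320·m + 360·n^3 − 95·n^2 − 200·n    [combine like terms]

−416·m·n^2 − 293·m·n − 456·m^2·n + 712·m^2 + 320·m^3 + 320·m + 360·n^3 − 95·n^2 − 200·n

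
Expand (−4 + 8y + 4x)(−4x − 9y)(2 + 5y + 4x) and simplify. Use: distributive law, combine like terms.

(−4 + 8y + 4x)(−4x − 9y)(2 + 5y + 4x)
= (16x + 36y − 32xy − 72y² − 16x² − 36xy)(2 + 5y + 4x)    [distributive law]
= (16x + 36y − 68xy − 72y² − 16x²)(2 + 5y + 4x)    [combine like terms]
= 32x + 80xy + 64x² + 72y + 180y² + 144xy − 136xy − 340xy² − 272x²y − 144y² − 360y³ − 288xy² − 32x² − 80x²y − 64x³    [distributive law]
= 32x + 88xy + 32x² + 72y + 36y² − 628xy² − 352x²y − 360y³ − 64x³    [combine like terms]

32x + 88xy + 32x² + 72y + 36y² − 628xy² − 352x²y − 360y³ − 64x³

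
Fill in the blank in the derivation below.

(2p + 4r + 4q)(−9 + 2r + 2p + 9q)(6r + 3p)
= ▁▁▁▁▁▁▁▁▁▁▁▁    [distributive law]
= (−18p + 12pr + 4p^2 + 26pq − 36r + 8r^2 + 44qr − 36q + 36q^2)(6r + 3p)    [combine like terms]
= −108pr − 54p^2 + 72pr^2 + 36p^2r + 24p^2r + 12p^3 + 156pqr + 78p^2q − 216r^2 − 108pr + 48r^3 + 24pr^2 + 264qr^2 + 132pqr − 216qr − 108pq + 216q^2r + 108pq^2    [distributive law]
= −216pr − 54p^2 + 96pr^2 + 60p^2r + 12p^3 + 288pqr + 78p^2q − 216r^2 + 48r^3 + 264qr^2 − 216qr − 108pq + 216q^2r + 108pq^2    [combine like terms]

Applying distributive law to the line above:

(−18p + 4pr + 4p^2 + 18pq − 36r + 8r^2 + 8pr + 36qr − 36q + 8qr + 8pq + 36q^2)(6r + 3p)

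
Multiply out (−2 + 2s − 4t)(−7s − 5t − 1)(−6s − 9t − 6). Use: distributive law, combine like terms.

12s^2 − 300st − 84s − 246t^2 − 102t − 12 + 84s^3 + 18s^2t − 282st^2 − 180t^3

(−2 + 2s − 4t)(−7s − 5t − 1)(−6s − 9t − 6)
= (14s + 10t + 2 − 14s^2 − 10st − 2s + 28st + 20t^2 + 4t)(−6s − 9t − 6)    [distributive law]
= (12s + 14t + 2 − 14s^2 + 18st + 20t^2)(−6s − 9t − 6)    [combine like terms]
= −72s^2 − 108st − 72s − 84st − 126t^2 − 84t − 12s − 18t − 12 + 84s^3 + 126s^2t + 84s^2 − 108s^2t − 162st^2 − 108st − 120st^2 − 180t^3 − 120t^2    [distributive law]
= 12s^2 − 300st − 84s − 246t^2 − 102t − 12 + 84s^3 + 18s^2t − 282st^2 − 180t^3    [combine like terms]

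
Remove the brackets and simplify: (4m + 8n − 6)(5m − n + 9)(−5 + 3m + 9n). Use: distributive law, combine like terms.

(4m + 8n − 6)(5m − n + 9)(−5 + 3m + 9n)
= (20m^2 − 4mn + 36m + 40mn − 8n^2 + 72n − 30m + 6n − 54)(−5 + 3m + 9n)    [distributive law]
= (20m^2 + 36mn + 6m − 8n^2 + 78n − 54)(−5 + 3m + 9n)    [combine like terms]
= −100m^2 + 60m^3 + 180m^2n − 180mn + 108m^2n + 324mn^2 − 30m + 18m^2 + 54mn + 40n^2 − 24mn^2 − 72n^3 − 390n + 234mn + 702n^2 + 270 − 162m − 486n    [distributive law]
= −82m^2 + 60m^3 + 288m^2n + 108mn + 300mn^2 − 192m + 742n^2 − 72n^3 − 876n + 270    [combine like terms]

−82m^2 + 60m^3 + 288m^2n + 108mn + 300mn^2 − 192m + 742n^2 − 72n^3 − 876n + 270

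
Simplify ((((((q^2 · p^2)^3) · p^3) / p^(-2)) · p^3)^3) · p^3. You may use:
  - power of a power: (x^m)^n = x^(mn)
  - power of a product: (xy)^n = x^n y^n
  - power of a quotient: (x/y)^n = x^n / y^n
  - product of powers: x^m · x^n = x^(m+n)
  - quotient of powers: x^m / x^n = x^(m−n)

p^45·q^18

((((((q^2 · p^2)^3) · p^3) / p^(-2)) · p^3)^3) · p^3
= ((((((q^2 · p^2)^3) · p^3) / p^(-2))^3) · ((p^3)^3)) · p^3    [power of a product]
= ((((((q^2 · p^2)^3) · p^3)^3) / ((p^(-2))^3)) · ((p^3)^3)) · p^3    [power of a quotient]
= ((((((q^2 · p^2)^3)^3) · ((p^3)^3)) / ((p^(-2))^3)) · ((p^3)^3)) · p^3    [power of a product]
= (((((q^2 · p^2)^9) · ((p^3)^3)) / ((p^(-2))^3)) · ((p^3)^3)) · p^3    [power of a power]
= ((((((q^2)^9) · ((p^2)^9)) · ((p^3)^3)) / ((p^(-2))^3)) · ((p^3)^3)) · p^3    [power of a product]
= ((((q^18 · ((p^2)^9)) · ((p^3)^3)) / ((p^(-2))^3)) · ((p^3)^3)) · p^3    [power of a power]
= ((((q^18 · p^18) · ((p^3)^3)) / ((p^(-2))^3)) · ((p^3)^3)) · p^3    [power of a power]
= ((((q^18 · p^18) · p^9) / ((p^(-2))^3)) · ((p^3)^3)) · p^3    [power of a power]
= ((((q^18 · p^18) · p^9) / p^(-6)) · ((p^3)^3)) · p^3    [power of a power]
= ((((q^18 · p^18) · p^9) / p^(-6)) · p^9) · p^3    [power of a power]
= p^45·q^18    [quotient of powers; product of powers]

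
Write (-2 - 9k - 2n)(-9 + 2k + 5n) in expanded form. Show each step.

(-2 - 9k - 2n)(-9 + 2k + 5n)
= 18 - 4k - 10n + 81k - 18k² - 45kn + 18n - 4kn - 10n²    [distributive law]
= 18 + 77k + 8n - 18k² - 49kn - 10n²    [combine like terms]

18 + 77k + 8n - 18k² - 49kn - 10n²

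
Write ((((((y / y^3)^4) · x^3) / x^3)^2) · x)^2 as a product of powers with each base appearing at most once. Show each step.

((((((y / y^3)^4) · x^3) / x^3)^2) · x)^2
= ((((((y / y^3)^4) · x^3) / x^3)^2)^2) · (x^2)    [power of a product]
= (((((y / y^3)^4) · x^3) / x^3)^4) · (x^2)    [power of a power]
= (((((y / y^3)^4) · x^3)^4) / ((x^3)^4)) · (x^2)    [power of a quotient]
= (((((y / y^3)^4)^4) · ((x^3)^4)) / ((x^3)^4)) · (x^2)    [power of a product]
= ((((y / y^3)^16) · ((x^3)^4)) / ((x^3)^4)) · (x^2)    [power of a power]
= ((((y^16) / ((y^3)^16)) · ((x^3)^4)) / ((x^3)^4)) · (x^2)    [power of a quotient]
= (((y^16 / y^48) · ((x^3)^4)) / ((x^3)^4)) · (x^2)    [power of a power]
= ((y^(-32) · ((x^3)^4)) / ((x^3)^4)) · (x^2)    [quotient of powers]
= ((y^(-32) · x^12) / ((x^3)^4)) · (x^2)    [power of a power]
= ((y^(-32) · x^12) / x^12) · (x^2)    [power of a power]
= x^2y^(-32)    [quotient of powers; product of powers]

x^2y^(-32)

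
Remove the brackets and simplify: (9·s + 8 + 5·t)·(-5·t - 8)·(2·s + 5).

(9·s + 8 + 5·t)·(-5·t - 8)·(2·s + 5)
= (-45·s·t - 72·s - 40·t - 64 - 25·t^2 - 40·t)·(2·s + 5)    [distributive law]
= (-45·s·t - 72·s - 80·t - 64 - 25·t^2)·(2·s + 5)    [combine like terms]
= -90·s^2·t - 225·s·t - 144·s^2 - 360·s - 160·s·t - 400·t - 128·s - 320 - 50·s·t^2 - 125·t^2    [distributive law]
= -90·s^2·t - 385·s·t - 144·s^2 - 488·s - 400·t - 320 - 50·s·t^2 - 125·t^2    [combine like terms]

-90·s^2·t - 385·s·t - 144·s^2 - 488·s - 400·t - 320 - 50·s·t^2 - 125·t^2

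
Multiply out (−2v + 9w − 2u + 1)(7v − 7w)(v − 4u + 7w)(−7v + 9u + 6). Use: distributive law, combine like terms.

98v^4 − 420uv^3 − 133v^3 − 14u^2v^2 + 511uv^2 + 147v^3w + 2555uv^2w − 420v^2w − 3136u^2vw − 2170uvw − 3332v^2w^2 + 1834uvw^2 + 3199vw^2 + 3150u^2w^2 + 1659uw^2 + 3087vw^3 − 3969uw^3 − 2646w^3 + 504u^3v + 84u^2v − 504u^3w − 84u^2w + 42v^2 − 168uv + 252vw + 168uw − 294w^2

(−2v + 9w − 2u + 1)(7v − 7w)(v − 4u + 7w)(−7v + 9u + 6)
= (−14v^2 + 14vw + 63vw − 63w^2 − 14uv + 14uw + 7v − 7w)(v − 4u + 7w)(−7v + 9u + 6)    [distributive law]
= (−14v^2 + 77vw − 63w^2 − 14uv + 14uw + 7v − 7w)(v − 4u + 7w)(−7v + 9u + 6)    [combine like terms]
= (−14v^3 + 56uv^2 − 98v^2w + 77v^2w − 308uvw + 539vw^2 − 63vw^2 + 252uw^2 − 441w^3 − 14uv^2 + 56u^2v − 98uvw + 14uvw − 56u^2w + 98uw^2 + 7v^2 − 28uv + 49vw − 7vw + 28uw − 49w^2)(−7v + 9u + 6)    [distributive law]
= (−14v^3 + 42uv^2 − 21v^2w − 392uvw + 476vw^2 + 350uw^2 − 441w^3 + 56u^2v − 56u^2w + 7v^2 − 28uv + 42vw + 28uw − 49w^2)(−7v + 9u + 6)    [combine like terms]
= 98v^4 − 126uv^3 − 84v^3 − 294uv^3 + 378u^2v^2 + 252uv^2 + 147v^3w − 189uv^2w − 126v^2w + 2744uv^2w − 3528u^2vw − 2352uvw − 3332v^2w^2 + 4284uvw^2 + 2856vw^2 − 2450uvw^2 + 3150u^2w^2 + 2100uw^2 + 3087vw^3 − 3969uw^3 − 2646w^3 − 392u^2v^2 + 504u^3v + 336u^2v + 392u^2vw − 504u^3w − 336u^2w − 49v^3 + 63uv^2 + 42v^2 + 196uv^2 − 252u^2v − 168uv − 294v^2w + 378uvw + 252vw − 196uvw + 252u^2w + 168uw + 343vw^2 − 441uw^2 − 294w^2    [distributive law]
= 98v^4 − 420uv^3 − 133v^3 − 14u^2v^2 + 511uv^2 + 147v^3w + 2555uv^2w − 420v^2w − 3136u^2vw − 2170uvw − 3332v^2w^2 + 1834uvw^2 + 3199vw^2 + 3150u^2w^2 + 1659uw^2 + 3087vw^3 − 3969uw^3 − 2646w^3 + 504u^3v + 84u^2v − 504u^3w − 84u^2w + 42v^2 − 168uv + 252vw + 168uw − 294w^2    [combine like terms]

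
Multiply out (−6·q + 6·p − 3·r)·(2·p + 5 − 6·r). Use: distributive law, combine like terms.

−12·p·q − 30·q + 36·q·r + 12·p² + 30·p − 42·p·r − 15·r + 18·r²

(−6·q + 6·p − 3·r)·(2·p + 5 − 6·r)
= −12·p·q − 30·q + 36·q·r + 12·p² + 30·p − 36·p·r − 6·p·r − 15·r + 18·r²    [distributive law]
= −12·p·q − 30·q + 36·q·r + 12·p² + 30·p − 42·p·r − 15·r + 18·r²    [combine like terms]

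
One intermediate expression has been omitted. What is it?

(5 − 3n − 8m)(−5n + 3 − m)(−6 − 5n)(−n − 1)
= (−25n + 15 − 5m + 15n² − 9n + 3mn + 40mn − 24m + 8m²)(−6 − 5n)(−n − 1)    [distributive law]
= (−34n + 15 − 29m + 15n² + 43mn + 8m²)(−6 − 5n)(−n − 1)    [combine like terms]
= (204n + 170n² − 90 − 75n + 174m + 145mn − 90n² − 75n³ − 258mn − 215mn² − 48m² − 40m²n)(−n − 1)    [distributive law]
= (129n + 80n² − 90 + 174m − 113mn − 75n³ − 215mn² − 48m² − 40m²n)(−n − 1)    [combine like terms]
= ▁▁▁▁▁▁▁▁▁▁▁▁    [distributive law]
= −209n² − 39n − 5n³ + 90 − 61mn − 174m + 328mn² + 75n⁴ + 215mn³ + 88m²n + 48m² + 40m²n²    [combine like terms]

By distributive law:

−129n² − 129n − 80n³ − 80n² + 90n + 90 − 174mn − 174m + 113mn² + 113mn + 75n⁴ + 75n³ + 215mn³ + 215mn² + 48m²n + 48m² + 40m²n² + 40m²n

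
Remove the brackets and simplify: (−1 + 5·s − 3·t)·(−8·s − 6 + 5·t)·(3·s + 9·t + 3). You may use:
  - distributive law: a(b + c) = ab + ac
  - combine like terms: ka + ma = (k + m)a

(−1 + 5·s − 3·t)·(−8·s − 6 + 5·t)·(3·s + 9·t + 3)
= (8·s + 6 − 5·t − 40·s^2 − 30·s + 25·s·t + 24·s·t + 18·t − 15·t^2)·(3·s + 9·t + 3)    [distributive law]
= (−22·s + 6 + 13·t − 40·s^2 + 49·s·t − 15·t^2)·(3·s + 9·t + 3)    [combine like terms]
= −66·s^2 − 198·s·t − 66·s + 18·s + 54·t + 18 + 39·s·t + 117·t^2 + 39·t − 120·s^3 − 360·s^2·t − 120·s^2 + 147·s^2·t + 441·s·t^2 + 147·s·t − 45·s·t^2 − 135·t^3 − 45·t^2    [distributive law]
= −186·s^2 − 12·s·t − 48·s + 93·t + 18 + 72·t^2 − 120·s^3 − 213·s^2·t + 396·s·t^2 − 135·t^3    [combine like terms]

−186·s^2 − 12·s·t − 48·s + 93·t + 18 + 72·t^2 − 120·s^3 − 213·s^2·t + 396·s·t^2 − 135·t^3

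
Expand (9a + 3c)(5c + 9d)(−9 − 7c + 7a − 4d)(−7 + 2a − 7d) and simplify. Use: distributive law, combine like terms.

2835ac − 3015a²c + 6255acd + 1200ac² − 420a²c² + 972ac²d + 630a³c − 3321a²cd + 3690acd² + 5103ad − 5427a²d + 7371ad² + 1134a³d − 4617a²d² + 2268ad³ + 945c² + 2688c²d + 735c³ − 210ac³ + 735c³d + 1743c²d² + 1701cd + 2457cd² + 756cd³

(9a + 3c)(5c + 9d)(−9 − 7c + 7a − 4d)(−7 + 2a − 7d)
= (45ac + 81ad + 15c² + 27cd)(−9 − 7c + 7a − 4d)(−7 + 2a − 7d)    [distributive law]
= (−405ac − 315ac² + 315a²c − 180acd − 729ad − 567acd + 567a²d − 324ad² − 135c² − 105c³ + 105ac² − 60c²d − 243cd − 189c²d + 189acd − 108cd²)(−7 + 2a − 7d)    [distributive law]
= (−405ac − 210ac² + 315a²c − 558acd − 729ad + 567a²d − 324ad² − 135c² − 105c³ − 249c²d − 243cd − 108cd²)(−7 + 2a − 7d)    [combine like terms]
= 2835ac − 810a²c + 2835acd + 1470ac² − 420a²c² + 1470ac²d − 2205a²c + 630a³c − 2205a²cd + 3906acd − 1116a²cd + 3906acd² + 5103ad − 1458a²d + 5103ad² − 3969a²d + 1134a³d − 3969a²d² + 2268ad² − 648a²d² + 2268ad³ + 945c² − 270ac² + 945c²d + 735c³ − 210ac³ + 735c³d + 1743c²d − 498ac²d + 1743c²d² + 1701cd − 486acd + 1701cd² + 756cd² − 216acd² + 756cd³    [distributive law]
= 2835ac − 3015a²c + 6255acd + 1200ac² − 420a²c² + 972ac²d + 630a³c − 3321a²cd + 3690acd² + 5103ad − 5427a²d + 7371ad² + 1134a³d − 4617a²d² + 2268ad³ + 945c² + 2688c²d + 735c³ − 210ac³ + 735c³d + 1743c²d² + 1701cd + 2457cd² + 756cd³    [combine like terms]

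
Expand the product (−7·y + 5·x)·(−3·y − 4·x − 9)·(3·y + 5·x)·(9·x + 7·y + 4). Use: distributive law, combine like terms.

(−7·y + 5·x)·(−3·y − 4·x − 9)·(3·y + 5·x)·(9·x + 7·y + 4)
= (21·y^2 + 28·x·y + 63·y − 15·x·y − 20·x^2 − 45·x)·(3·y + 5·x)·(9·x + 7·y + 4)    [distributive law]
= (21·y^2 + 13·x·y + 63·y − 20·x^2 − 45·x)·(3·y + 5·x)·(9·x + 7·y + 4)    [combine like terms]
= (63·y^3 + 105·x·y^2 + 39·x·y^2 + 65·x^2·y + 189·y^2 + 315·x·y − 60·x^2·y − 100·x^3 − 135·x·y − 225·x^2)·(9·x + 7·y + 4)    [distributive law]
= (63·y^3 + 144·x·y^2 + 5·x^2·y + 189·y^2 + 180·x·y − 100·x^3 − 225·x^2)·(9·x + 7·y + 4)    [combine like terms]
= 567·x·y^3 + 441·y^4 + 252·y^3 + 1296·x^2·y^2 + 1008·x·y^3 + 576·x·y^2 + 45·x^3·y + 35·x^2·y^2 + 20·x^2·y + 1701·x·y^2 + 1323·y^3 + 756·y^2 + 1620·x^2·y + 1260·x·y^2 + 720·x·y − 900·x^4 − 700·x^3·y − 400·x^3 − 2025·x^3 − 1575·x^2·y − 900·x^2    [distributive law]
= 1575·x·y^3 + 441·y^4 + 1575·y^3 + 1331·x^2·y^2 + 3537·x·y^2 − 655·x^3·y + 65·x^2·y + 756·y^2 + 720·x·y − 900·x^4 − 2425·x^3 − 900·x^2    [combine like terms]

1575·x·y^3 + 441·y^4 + 1575·y^3 + 1331·x^2·y^2 + 3537·x·y^2 − 655·x^3·y + 65·x^2·y + 756·y^2 + 720·x·y − 900·x^4 − 2425·x^3 − 900·x^2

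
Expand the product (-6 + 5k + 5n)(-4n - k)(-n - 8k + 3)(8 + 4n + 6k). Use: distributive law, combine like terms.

(-6 + 5k + 5n)(-4n - k)(-n - 8k + 3)(8 + 4n + 6k)
= (24n + 6k - 20kn - 5k² - 20n² - 5kn)(-n - 8k + 3)(8 + 4n + 6k)    [distributive law]
= (24n + 6k - 25kn - 5k² - 20n²)(-n - 8k + 3)(8 + 4n + 6k)    [combine like terms]
= (-24n² - 192kn + 72n - 6kn - 48k² + 18k + 25kn² + 200k²n - 75kn + 5k²n + 40k³ - 15k² + 20n³ + 160kn² - 60n²)(8 + 4n + 6k)    [distributive law]
= (-84n² - 273kn + 72n - 63k² + 18k + 185kn² + 205k²n + 40k³ + 20n³)(8 + 4n + 6k)    [combine like terms]
= -672n² - 336n³ - 504kn² - 2184kn - 1092kn² - 1638k²n + 576n + 288n² + 432kn - 504k² - 252k²n - 378k³ + 144k + 72kn + 108k² + 1480kn² + 740kn³ + 1110k²n² + 1640k²n + 820k²n² + 1230k³n + 320k³ + 160k³n + 240k⁴ + 160n³ + 80n⁴ + 120kn³    [distributive law]
= -384n² - 176n³ - 116kn² - 1680kn - 250k²n + 576n - 396k² - 58k³ + 144k + 860kn³ + 1930k²n² + 1390k³n + 240k⁴ + 80n⁴    [combine like terms]

-384n² - 176n³ - 116kn² - 1680kn - 250k²n + 576n - 396k² - 58k³ + 144k + 860kn³ + 1930k²n² + 1390k³n + 240k⁴ + 80n⁴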